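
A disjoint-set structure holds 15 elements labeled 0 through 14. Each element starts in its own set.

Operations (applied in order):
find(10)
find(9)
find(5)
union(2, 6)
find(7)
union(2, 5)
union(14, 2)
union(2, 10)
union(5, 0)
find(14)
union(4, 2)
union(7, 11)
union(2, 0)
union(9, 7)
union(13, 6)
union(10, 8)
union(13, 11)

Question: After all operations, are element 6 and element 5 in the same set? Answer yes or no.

Answer: yes

Derivation:
Step 1: find(10) -> no change; set of 10 is {10}
Step 2: find(9) -> no change; set of 9 is {9}
Step 3: find(5) -> no change; set of 5 is {5}
Step 4: union(2, 6) -> merged; set of 2 now {2, 6}
Step 5: find(7) -> no change; set of 7 is {7}
Step 6: union(2, 5) -> merged; set of 2 now {2, 5, 6}
Step 7: union(14, 2) -> merged; set of 14 now {2, 5, 6, 14}
Step 8: union(2, 10) -> merged; set of 2 now {2, 5, 6, 10, 14}
Step 9: union(5, 0) -> merged; set of 5 now {0, 2, 5, 6, 10, 14}
Step 10: find(14) -> no change; set of 14 is {0, 2, 5, 6, 10, 14}
Step 11: union(4, 2) -> merged; set of 4 now {0, 2, 4, 5, 6, 10, 14}
Step 12: union(7, 11) -> merged; set of 7 now {7, 11}
Step 13: union(2, 0) -> already same set; set of 2 now {0, 2, 4, 5, 6, 10, 14}
Step 14: union(9, 7) -> merged; set of 9 now {7, 9, 11}
Step 15: union(13, 6) -> merged; set of 13 now {0, 2, 4, 5, 6, 10, 13, 14}
Step 16: union(10, 8) -> merged; set of 10 now {0, 2, 4, 5, 6, 8, 10, 13, 14}
Step 17: union(13, 11) -> merged; set of 13 now {0, 2, 4, 5, 6, 7, 8, 9, 10, 11, 13, 14}
Set of 6: {0, 2, 4, 5, 6, 7, 8, 9, 10, 11, 13, 14}; 5 is a member.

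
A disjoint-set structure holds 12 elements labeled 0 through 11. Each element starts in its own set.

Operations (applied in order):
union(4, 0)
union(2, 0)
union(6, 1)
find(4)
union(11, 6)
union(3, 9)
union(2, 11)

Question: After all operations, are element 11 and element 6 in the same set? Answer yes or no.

Answer: yes

Derivation:
Step 1: union(4, 0) -> merged; set of 4 now {0, 4}
Step 2: union(2, 0) -> merged; set of 2 now {0, 2, 4}
Step 3: union(6, 1) -> merged; set of 6 now {1, 6}
Step 4: find(4) -> no change; set of 4 is {0, 2, 4}
Step 5: union(11, 6) -> merged; set of 11 now {1, 6, 11}
Step 6: union(3, 9) -> merged; set of 3 now {3, 9}
Step 7: union(2, 11) -> merged; set of 2 now {0, 1, 2, 4, 6, 11}
Set of 11: {0, 1, 2, 4, 6, 11}; 6 is a member.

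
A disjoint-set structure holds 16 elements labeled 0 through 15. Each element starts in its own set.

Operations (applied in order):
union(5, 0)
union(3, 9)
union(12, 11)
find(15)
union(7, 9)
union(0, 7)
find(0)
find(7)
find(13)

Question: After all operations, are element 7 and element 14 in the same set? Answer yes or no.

Answer: no

Derivation:
Step 1: union(5, 0) -> merged; set of 5 now {0, 5}
Step 2: union(3, 9) -> merged; set of 3 now {3, 9}
Step 3: union(12, 11) -> merged; set of 12 now {11, 12}
Step 4: find(15) -> no change; set of 15 is {15}
Step 5: union(7, 9) -> merged; set of 7 now {3, 7, 9}
Step 6: union(0, 7) -> merged; set of 0 now {0, 3, 5, 7, 9}
Step 7: find(0) -> no change; set of 0 is {0, 3, 5, 7, 9}
Step 8: find(7) -> no change; set of 7 is {0, 3, 5, 7, 9}
Step 9: find(13) -> no change; set of 13 is {13}
Set of 7: {0, 3, 5, 7, 9}; 14 is not a member.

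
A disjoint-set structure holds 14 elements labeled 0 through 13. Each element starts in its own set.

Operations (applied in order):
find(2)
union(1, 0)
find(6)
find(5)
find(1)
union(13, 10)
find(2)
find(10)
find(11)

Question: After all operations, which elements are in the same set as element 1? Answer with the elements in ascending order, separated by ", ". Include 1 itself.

Step 1: find(2) -> no change; set of 2 is {2}
Step 2: union(1, 0) -> merged; set of 1 now {0, 1}
Step 3: find(6) -> no change; set of 6 is {6}
Step 4: find(5) -> no change; set of 5 is {5}
Step 5: find(1) -> no change; set of 1 is {0, 1}
Step 6: union(13, 10) -> merged; set of 13 now {10, 13}
Step 7: find(2) -> no change; set of 2 is {2}
Step 8: find(10) -> no change; set of 10 is {10, 13}
Step 9: find(11) -> no change; set of 11 is {11}
Component of 1: {0, 1}

Answer: 0, 1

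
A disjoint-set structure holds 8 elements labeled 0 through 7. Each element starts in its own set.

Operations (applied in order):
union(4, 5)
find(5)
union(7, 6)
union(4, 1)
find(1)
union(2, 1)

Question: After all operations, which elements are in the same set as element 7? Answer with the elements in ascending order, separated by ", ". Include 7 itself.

Answer: 6, 7

Derivation:
Step 1: union(4, 5) -> merged; set of 4 now {4, 5}
Step 2: find(5) -> no change; set of 5 is {4, 5}
Step 3: union(7, 6) -> merged; set of 7 now {6, 7}
Step 4: union(4, 1) -> merged; set of 4 now {1, 4, 5}
Step 5: find(1) -> no change; set of 1 is {1, 4, 5}
Step 6: union(2, 1) -> merged; set of 2 now {1, 2, 4, 5}
Component of 7: {6, 7}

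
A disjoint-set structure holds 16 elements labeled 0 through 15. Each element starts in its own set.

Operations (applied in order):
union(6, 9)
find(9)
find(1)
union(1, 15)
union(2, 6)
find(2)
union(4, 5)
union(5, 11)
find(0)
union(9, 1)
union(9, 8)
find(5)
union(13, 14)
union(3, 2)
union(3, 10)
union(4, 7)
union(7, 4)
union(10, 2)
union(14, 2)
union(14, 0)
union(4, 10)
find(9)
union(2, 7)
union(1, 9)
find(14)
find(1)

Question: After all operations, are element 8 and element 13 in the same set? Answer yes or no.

Answer: yes

Derivation:
Step 1: union(6, 9) -> merged; set of 6 now {6, 9}
Step 2: find(9) -> no change; set of 9 is {6, 9}
Step 3: find(1) -> no change; set of 1 is {1}
Step 4: union(1, 15) -> merged; set of 1 now {1, 15}
Step 5: union(2, 6) -> merged; set of 2 now {2, 6, 9}
Step 6: find(2) -> no change; set of 2 is {2, 6, 9}
Step 7: union(4, 5) -> merged; set of 4 now {4, 5}
Step 8: union(5, 11) -> merged; set of 5 now {4, 5, 11}
Step 9: find(0) -> no change; set of 0 is {0}
Step 10: union(9, 1) -> merged; set of 9 now {1, 2, 6, 9, 15}
Step 11: union(9, 8) -> merged; set of 9 now {1, 2, 6, 8, 9, 15}
Step 12: find(5) -> no change; set of 5 is {4, 5, 11}
Step 13: union(13, 14) -> merged; set of 13 now {13, 14}
Step 14: union(3, 2) -> merged; set of 3 now {1, 2, 3, 6, 8, 9, 15}
Step 15: union(3, 10) -> merged; set of 3 now {1, 2, 3, 6, 8, 9, 10, 15}
Step 16: union(4, 7) -> merged; set of 4 now {4, 5, 7, 11}
Step 17: union(7, 4) -> already same set; set of 7 now {4, 5, 7, 11}
Step 18: union(10, 2) -> already same set; set of 10 now {1, 2, 3, 6, 8, 9, 10, 15}
Step 19: union(14, 2) -> merged; set of 14 now {1, 2, 3, 6, 8, 9, 10, 13, 14, 15}
Step 20: union(14, 0) -> merged; set of 14 now {0, 1, 2, 3, 6, 8, 9, 10, 13, 14, 15}
Step 21: union(4, 10) -> merged; set of 4 now {0, 1, 2, 3, 4, 5, 6, 7, 8, 9, 10, 11, 13, 14, 15}
Step 22: find(9) -> no change; set of 9 is {0, 1, 2, 3, 4, 5, 6, 7, 8, 9, 10, 11, 13, 14, 15}
Step 23: union(2, 7) -> already same set; set of 2 now {0, 1, 2, 3, 4, 5, 6, 7, 8, 9, 10, 11, 13, 14, 15}
Step 24: union(1, 9) -> already same set; set of 1 now {0, 1, 2, 3, 4, 5, 6, 7, 8, 9, 10, 11, 13, 14, 15}
Step 25: find(14) -> no change; set of 14 is {0, 1, 2, 3, 4, 5, 6, 7, 8, 9, 10, 11, 13, 14, 15}
Step 26: find(1) -> no change; set of 1 is {0, 1, 2, 3, 4, 5, 6, 7, 8, 9, 10, 11, 13, 14, 15}
Set of 8: {0, 1, 2, 3, 4, 5, 6, 7, 8, 9, 10, 11, 13, 14, 15}; 13 is a member.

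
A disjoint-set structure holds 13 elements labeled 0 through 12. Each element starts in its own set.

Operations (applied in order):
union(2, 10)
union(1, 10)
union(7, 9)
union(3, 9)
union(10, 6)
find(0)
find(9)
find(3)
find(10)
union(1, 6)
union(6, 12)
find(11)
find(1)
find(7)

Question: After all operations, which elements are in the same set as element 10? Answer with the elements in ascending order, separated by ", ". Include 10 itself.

Answer: 1, 2, 6, 10, 12

Derivation:
Step 1: union(2, 10) -> merged; set of 2 now {2, 10}
Step 2: union(1, 10) -> merged; set of 1 now {1, 2, 10}
Step 3: union(7, 9) -> merged; set of 7 now {7, 9}
Step 4: union(3, 9) -> merged; set of 3 now {3, 7, 9}
Step 5: union(10, 6) -> merged; set of 10 now {1, 2, 6, 10}
Step 6: find(0) -> no change; set of 0 is {0}
Step 7: find(9) -> no change; set of 9 is {3, 7, 9}
Step 8: find(3) -> no change; set of 3 is {3, 7, 9}
Step 9: find(10) -> no change; set of 10 is {1, 2, 6, 10}
Step 10: union(1, 6) -> already same set; set of 1 now {1, 2, 6, 10}
Step 11: union(6, 12) -> merged; set of 6 now {1, 2, 6, 10, 12}
Step 12: find(11) -> no change; set of 11 is {11}
Step 13: find(1) -> no change; set of 1 is {1, 2, 6, 10, 12}
Step 14: find(7) -> no change; set of 7 is {3, 7, 9}
Component of 10: {1, 2, 6, 10, 12}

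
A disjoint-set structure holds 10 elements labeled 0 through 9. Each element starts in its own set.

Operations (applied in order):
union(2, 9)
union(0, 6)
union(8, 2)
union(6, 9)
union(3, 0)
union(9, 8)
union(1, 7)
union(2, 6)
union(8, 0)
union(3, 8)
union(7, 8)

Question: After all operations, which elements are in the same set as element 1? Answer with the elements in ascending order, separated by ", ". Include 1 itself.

Answer: 0, 1, 2, 3, 6, 7, 8, 9

Derivation:
Step 1: union(2, 9) -> merged; set of 2 now {2, 9}
Step 2: union(0, 6) -> merged; set of 0 now {0, 6}
Step 3: union(8, 2) -> merged; set of 8 now {2, 8, 9}
Step 4: union(6, 9) -> merged; set of 6 now {0, 2, 6, 8, 9}
Step 5: union(3, 0) -> merged; set of 3 now {0, 2, 3, 6, 8, 9}
Step 6: union(9, 8) -> already same set; set of 9 now {0, 2, 3, 6, 8, 9}
Step 7: union(1, 7) -> merged; set of 1 now {1, 7}
Step 8: union(2, 6) -> already same set; set of 2 now {0, 2, 3, 6, 8, 9}
Step 9: union(8, 0) -> already same set; set of 8 now {0, 2, 3, 6, 8, 9}
Step 10: union(3, 8) -> already same set; set of 3 now {0, 2, 3, 6, 8, 9}
Step 11: union(7, 8) -> merged; set of 7 now {0, 1, 2, 3, 6, 7, 8, 9}
Component of 1: {0, 1, 2, 3, 6, 7, 8, 9}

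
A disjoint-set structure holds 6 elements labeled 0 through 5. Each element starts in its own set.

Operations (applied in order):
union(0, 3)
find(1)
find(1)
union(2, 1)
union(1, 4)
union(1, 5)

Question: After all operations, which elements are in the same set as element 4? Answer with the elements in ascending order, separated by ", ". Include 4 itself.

Step 1: union(0, 3) -> merged; set of 0 now {0, 3}
Step 2: find(1) -> no change; set of 1 is {1}
Step 3: find(1) -> no change; set of 1 is {1}
Step 4: union(2, 1) -> merged; set of 2 now {1, 2}
Step 5: union(1, 4) -> merged; set of 1 now {1, 2, 4}
Step 6: union(1, 5) -> merged; set of 1 now {1, 2, 4, 5}
Component of 4: {1, 2, 4, 5}

Answer: 1, 2, 4, 5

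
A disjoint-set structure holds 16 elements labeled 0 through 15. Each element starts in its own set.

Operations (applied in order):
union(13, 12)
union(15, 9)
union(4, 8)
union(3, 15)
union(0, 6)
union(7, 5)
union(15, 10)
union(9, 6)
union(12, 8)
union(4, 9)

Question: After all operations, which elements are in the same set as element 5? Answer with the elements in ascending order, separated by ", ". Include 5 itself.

Step 1: union(13, 12) -> merged; set of 13 now {12, 13}
Step 2: union(15, 9) -> merged; set of 15 now {9, 15}
Step 3: union(4, 8) -> merged; set of 4 now {4, 8}
Step 4: union(3, 15) -> merged; set of 3 now {3, 9, 15}
Step 5: union(0, 6) -> merged; set of 0 now {0, 6}
Step 6: union(7, 5) -> merged; set of 7 now {5, 7}
Step 7: union(15, 10) -> merged; set of 15 now {3, 9, 10, 15}
Step 8: union(9, 6) -> merged; set of 9 now {0, 3, 6, 9, 10, 15}
Step 9: union(12, 8) -> merged; set of 12 now {4, 8, 12, 13}
Step 10: union(4, 9) -> merged; set of 4 now {0, 3, 4, 6, 8, 9, 10, 12, 13, 15}
Component of 5: {5, 7}

Answer: 5, 7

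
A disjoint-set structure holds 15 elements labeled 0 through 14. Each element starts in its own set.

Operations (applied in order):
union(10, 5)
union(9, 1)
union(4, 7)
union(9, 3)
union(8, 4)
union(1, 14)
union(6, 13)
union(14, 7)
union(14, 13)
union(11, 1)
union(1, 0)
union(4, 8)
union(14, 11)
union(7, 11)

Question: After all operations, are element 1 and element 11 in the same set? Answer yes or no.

Answer: yes

Derivation:
Step 1: union(10, 5) -> merged; set of 10 now {5, 10}
Step 2: union(9, 1) -> merged; set of 9 now {1, 9}
Step 3: union(4, 7) -> merged; set of 4 now {4, 7}
Step 4: union(9, 3) -> merged; set of 9 now {1, 3, 9}
Step 5: union(8, 4) -> merged; set of 8 now {4, 7, 8}
Step 6: union(1, 14) -> merged; set of 1 now {1, 3, 9, 14}
Step 7: union(6, 13) -> merged; set of 6 now {6, 13}
Step 8: union(14, 7) -> merged; set of 14 now {1, 3, 4, 7, 8, 9, 14}
Step 9: union(14, 13) -> merged; set of 14 now {1, 3, 4, 6, 7, 8, 9, 13, 14}
Step 10: union(11, 1) -> merged; set of 11 now {1, 3, 4, 6, 7, 8, 9, 11, 13, 14}
Step 11: union(1, 0) -> merged; set of 1 now {0, 1, 3, 4, 6, 7, 8, 9, 11, 13, 14}
Step 12: union(4, 8) -> already same set; set of 4 now {0, 1, 3, 4, 6, 7, 8, 9, 11, 13, 14}
Step 13: union(14, 11) -> already same set; set of 14 now {0, 1, 3, 4, 6, 7, 8, 9, 11, 13, 14}
Step 14: union(7, 11) -> already same set; set of 7 now {0, 1, 3, 4, 6, 7, 8, 9, 11, 13, 14}
Set of 1: {0, 1, 3, 4, 6, 7, 8, 9, 11, 13, 14}; 11 is a member.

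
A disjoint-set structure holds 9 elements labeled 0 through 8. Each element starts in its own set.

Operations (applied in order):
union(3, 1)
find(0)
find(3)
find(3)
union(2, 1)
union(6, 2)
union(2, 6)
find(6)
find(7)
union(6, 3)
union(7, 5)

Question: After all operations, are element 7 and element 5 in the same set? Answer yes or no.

Answer: yes

Derivation:
Step 1: union(3, 1) -> merged; set of 3 now {1, 3}
Step 2: find(0) -> no change; set of 0 is {0}
Step 3: find(3) -> no change; set of 3 is {1, 3}
Step 4: find(3) -> no change; set of 3 is {1, 3}
Step 5: union(2, 1) -> merged; set of 2 now {1, 2, 3}
Step 6: union(6, 2) -> merged; set of 6 now {1, 2, 3, 6}
Step 7: union(2, 6) -> already same set; set of 2 now {1, 2, 3, 6}
Step 8: find(6) -> no change; set of 6 is {1, 2, 3, 6}
Step 9: find(7) -> no change; set of 7 is {7}
Step 10: union(6, 3) -> already same set; set of 6 now {1, 2, 3, 6}
Step 11: union(7, 5) -> merged; set of 7 now {5, 7}
Set of 7: {5, 7}; 5 is a member.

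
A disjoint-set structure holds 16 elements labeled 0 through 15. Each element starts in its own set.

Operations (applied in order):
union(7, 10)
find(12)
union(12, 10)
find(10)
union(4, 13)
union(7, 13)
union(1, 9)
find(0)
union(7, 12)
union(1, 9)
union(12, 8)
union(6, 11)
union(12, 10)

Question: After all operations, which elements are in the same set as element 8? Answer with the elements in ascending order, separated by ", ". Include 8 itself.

Answer: 4, 7, 8, 10, 12, 13

Derivation:
Step 1: union(7, 10) -> merged; set of 7 now {7, 10}
Step 2: find(12) -> no change; set of 12 is {12}
Step 3: union(12, 10) -> merged; set of 12 now {7, 10, 12}
Step 4: find(10) -> no change; set of 10 is {7, 10, 12}
Step 5: union(4, 13) -> merged; set of 4 now {4, 13}
Step 6: union(7, 13) -> merged; set of 7 now {4, 7, 10, 12, 13}
Step 7: union(1, 9) -> merged; set of 1 now {1, 9}
Step 8: find(0) -> no change; set of 0 is {0}
Step 9: union(7, 12) -> already same set; set of 7 now {4, 7, 10, 12, 13}
Step 10: union(1, 9) -> already same set; set of 1 now {1, 9}
Step 11: union(12, 8) -> merged; set of 12 now {4, 7, 8, 10, 12, 13}
Step 12: union(6, 11) -> merged; set of 6 now {6, 11}
Step 13: union(12, 10) -> already same set; set of 12 now {4, 7, 8, 10, 12, 13}
Component of 8: {4, 7, 8, 10, 12, 13}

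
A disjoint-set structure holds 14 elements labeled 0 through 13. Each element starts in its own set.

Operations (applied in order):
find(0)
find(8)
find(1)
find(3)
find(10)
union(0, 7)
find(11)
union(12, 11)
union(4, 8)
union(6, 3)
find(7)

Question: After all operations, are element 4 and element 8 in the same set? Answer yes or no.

Step 1: find(0) -> no change; set of 0 is {0}
Step 2: find(8) -> no change; set of 8 is {8}
Step 3: find(1) -> no change; set of 1 is {1}
Step 4: find(3) -> no change; set of 3 is {3}
Step 5: find(10) -> no change; set of 10 is {10}
Step 6: union(0, 7) -> merged; set of 0 now {0, 7}
Step 7: find(11) -> no change; set of 11 is {11}
Step 8: union(12, 11) -> merged; set of 12 now {11, 12}
Step 9: union(4, 8) -> merged; set of 4 now {4, 8}
Step 10: union(6, 3) -> merged; set of 6 now {3, 6}
Step 11: find(7) -> no change; set of 7 is {0, 7}
Set of 4: {4, 8}; 8 is a member.

Answer: yes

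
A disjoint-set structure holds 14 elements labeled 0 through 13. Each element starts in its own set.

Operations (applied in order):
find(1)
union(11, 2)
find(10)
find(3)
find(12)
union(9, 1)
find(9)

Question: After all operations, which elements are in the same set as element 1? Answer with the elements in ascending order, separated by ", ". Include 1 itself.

Answer: 1, 9

Derivation:
Step 1: find(1) -> no change; set of 1 is {1}
Step 2: union(11, 2) -> merged; set of 11 now {2, 11}
Step 3: find(10) -> no change; set of 10 is {10}
Step 4: find(3) -> no change; set of 3 is {3}
Step 5: find(12) -> no change; set of 12 is {12}
Step 6: union(9, 1) -> merged; set of 9 now {1, 9}
Step 7: find(9) -> no change; set of 9 is {1, 9}
Component of 1: {1, 9}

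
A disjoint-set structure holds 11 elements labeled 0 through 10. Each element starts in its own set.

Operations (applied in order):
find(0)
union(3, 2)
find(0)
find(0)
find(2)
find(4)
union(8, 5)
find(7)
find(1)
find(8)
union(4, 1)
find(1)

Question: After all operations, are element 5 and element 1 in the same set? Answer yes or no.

Answer: no

Derivation:
Step 1: find(0) -> no change; set of 0 is {0}
Step 2: union(3, 2) -> merged; set of 3 now {2, 3}
Step 3: find(0) -> no change; set of 0 is {0}
Step 4: find(0) -> no change; set of 0 is {0}
Step 5: find(2) -> no change; set of 2 is {2, 3}
Step 6: find(4) -> no change; set of 4 is {4}
Step 7: union(8, 5) -> merged; set of 8 now {5, 8}
Step 8: find(7) -> no change; set of 7 is {7}
Step 9: find(1) -> no change; set of 1 is {1}
Step 10: find(8) -> no change; set of 8 is {5, 8}
Step 11: union(4, 1) -> merged; set of 4 now {1, 4}
Step 12: find(1) -> no change; set of 1 is {1, 4}
Set of 5: {5, 8}; 1 is not a member.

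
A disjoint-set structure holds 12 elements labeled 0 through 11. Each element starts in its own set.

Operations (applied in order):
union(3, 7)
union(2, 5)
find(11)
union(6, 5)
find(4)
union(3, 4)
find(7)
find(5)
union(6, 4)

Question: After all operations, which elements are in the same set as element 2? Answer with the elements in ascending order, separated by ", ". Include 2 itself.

Answer: 2, 3, 4, 5, 6, 7

Derivation:
Step 1: union(3, 7) -> merged; set of 3 now {3, 7}
Step 2: union(2, 5) -> merged; set of 2 now {2, 5}
Step 3: find(11) -> no change; set of 11 is {11}
Step 4: union(6, 5) -> merged; set of 6 now {2, 5, 6}
Step 5: find(4) -> no change; set of 4 is {4}
Step 6: union(3, 4) -> merged; set of 3 now {3, 4, 7}
Step 7: find(7) -> no change; set of 7 is {3, 4, 7}
Step 8: find(5) -> no change; set of 5 is {2, 5, 6}
Step 9: union(6, 4) -> merged; set of 6 now {2, 3, 4, 5, 6, 7}
Component of 2: {2, 3, 4, 5, 6, 7}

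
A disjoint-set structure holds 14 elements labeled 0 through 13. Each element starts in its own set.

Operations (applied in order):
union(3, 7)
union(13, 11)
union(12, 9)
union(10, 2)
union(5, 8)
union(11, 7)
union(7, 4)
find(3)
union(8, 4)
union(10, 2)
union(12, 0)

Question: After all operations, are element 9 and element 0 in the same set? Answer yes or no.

Step 1: union(3, 7) -> merged; set of 3 now {3, 7}
Step 2: union(13, 11) -> merged; set of 13 now {11, 13}
Step 3: union(12, 9) -> merged; set of 12 now {9, 12}
Step 4: union(10, 2) -> merged; set of 10 now {2, 10}
Step 5: union(5, 8) -> merged; set of 5 now {5, 8}
Step 6: union(11, 7) -> merged; set of 11 now {3, 7, 11, 13}
Step 7: union(7, 4) -> merged; set of 7 now {3, 4, 7, 11, 13}
Step 8: find(3) -> no change; set of 3 is {3, 4, 7, 11, 13}
Step 9: union(8, 4) -> merged; set of 8 now {3, 4, 5, 7, 8, 11, 13}
Step 10: union(10, 2) -> already same set; set of 10 now {2, 10}
Step 11: union(12, 0) -> merged; set of 12 now {0, 9, 12}
Set of 9: {0, 9, 12}; 0 is a member.

Answer: yes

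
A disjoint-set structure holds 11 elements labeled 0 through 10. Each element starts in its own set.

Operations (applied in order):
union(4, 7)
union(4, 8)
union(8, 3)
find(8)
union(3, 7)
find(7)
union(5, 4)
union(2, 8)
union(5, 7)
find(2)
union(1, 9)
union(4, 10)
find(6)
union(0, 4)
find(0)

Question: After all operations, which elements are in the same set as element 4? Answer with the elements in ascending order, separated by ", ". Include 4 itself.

Step 1: union(4, 7) -> merged; set of 4 now {4, 7}
Step 2: union(4, 8) -> merged; set of 4 now {4, 7, 8}
Step 3: union(8, 3) -> merged; set of 8 now {3, 4, 7, 8}
Step 4: find(8) -> no change; set of 8 is {3, 4, 7, 8}
Step 5: union(3, 7) -> already same set; set of 3 now {3, 4, 7, 8}
Step 6: find(7) -> no change; set of 7 is {3, 4, 7, 8}
Step 7: union(5, 4) -> merged; set of 5 now {3, 4, 5, 7, 8}
Step 8: union(2, 8) -> merged; set of 2 now {2, 3, 4, 5, 7, 8}
Step 9: union(5, 7) -> already same set; set of 5 now {2, 3, 4, 5, 7, 8}
Step 10: find(2) -> no change; set of 2 is {2, 3, 4, 5, 7, 8}
Step 11: union(1, 9) -> merged; set of 1 now {1, 9}
Step 12: union(4, 10) -> merged; set of 4 now {2, 3, 4, 5, 7, 8, 10}
Step 13: find(6) -> no change; set of 6 is {6}
Step 14: union(0, 4) -> merged; set of 0 now {0, 2, 3, 4, 5, 7, 8, 10}
Step 15: find(0) -> no change; set of 0 is {0, 2, 3, 4, 5, 7, 8, 10}
Component of 4: {0, 2, 3, 4, 5, 7, 8, 10}

Answer: 0, 2, 3, 4, 5, 7, 8, 10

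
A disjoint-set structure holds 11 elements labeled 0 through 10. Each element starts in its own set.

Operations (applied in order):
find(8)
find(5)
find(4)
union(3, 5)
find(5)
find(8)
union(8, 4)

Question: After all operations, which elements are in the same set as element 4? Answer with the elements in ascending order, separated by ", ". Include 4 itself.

Step 1: find(8) -> no change; set of 8 is {8}
Step 2: find(5) -> no change; set of 5 is {5}
Step 3: find(4) -> no change; set of 4 is {4}
Step 4: union(3, 5) -> merged; set of 3 now {3, 5}
Step 5: find(5) -> no change; set of 5 is {3, 5}
Step 6: find(8) -> no change; set of 8 is {8}
Step 7: union(8, 4) -> merged; set of 8 now {4, 8}
Component of 4: {4, 8}

Answer: 4, 8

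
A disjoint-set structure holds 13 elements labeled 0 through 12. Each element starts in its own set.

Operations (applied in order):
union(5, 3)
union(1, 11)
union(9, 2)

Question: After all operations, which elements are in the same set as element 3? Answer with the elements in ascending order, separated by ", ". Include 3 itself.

Step 1: union(5, 3) -> merged; set of 5 now {3, 5}
Step 2: union(1, 11) -> merged; set of 1 now {1, 11}
Step 3: union(9, 2) -> merged; set of 9 now {2, 9}
Component of 3: {3, 5}

Answer: 3, 5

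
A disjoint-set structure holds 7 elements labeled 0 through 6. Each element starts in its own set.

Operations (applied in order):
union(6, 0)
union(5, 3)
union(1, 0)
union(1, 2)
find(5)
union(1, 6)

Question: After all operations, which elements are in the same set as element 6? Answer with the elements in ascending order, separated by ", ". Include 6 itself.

Step 1: union(6, 0) -> merged; set of 6 now {0, 6}
Step 2: union(5, 3) -> merged; set of 5 now {3, 5}
Step 3: union(1, 0) -> merged; set of 1 now {0, 1, 6}
Step 4: union(1, 2) -> merged; set of 1 now {0, 1, 2, 6}
Step 5: find(5) -> no change; set of 5 is {3, 5}
Step 6: union(1, 6) -> already same set; set of 1 now {0, 1, 2, 6}
Component of 6: {0, 1, 2, 6}

Answer: 0, 1, 2, 6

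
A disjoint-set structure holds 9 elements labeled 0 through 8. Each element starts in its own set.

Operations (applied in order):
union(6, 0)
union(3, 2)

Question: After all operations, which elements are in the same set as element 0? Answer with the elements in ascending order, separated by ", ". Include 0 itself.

Step 1: union(6, 0) -> merged; set of 6 now {0, 6}
Step 2: union(3, 2) -> merged; set of 3 now {2, 3}
Component of 0: {0, 6}

Answer: 0, 6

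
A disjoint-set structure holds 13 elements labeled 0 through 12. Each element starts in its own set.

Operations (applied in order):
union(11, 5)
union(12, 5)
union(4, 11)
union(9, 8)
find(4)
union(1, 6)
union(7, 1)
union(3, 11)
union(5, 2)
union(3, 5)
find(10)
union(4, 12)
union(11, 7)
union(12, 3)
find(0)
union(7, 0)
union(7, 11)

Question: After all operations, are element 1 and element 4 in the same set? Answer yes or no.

Answer: yes

Derivation:
Step 1: union(11, 5) -> merged; set of 11 now {5, 11}
Step 2: union(12, 5) -> merged; set of 12 now {5, 11, 12}
Step 3: union(4, 11) -> merged; set of 4 now {4, 5, 11, 12}
Step 4: union(9, 8) -> merged; set of 9 now {8, 9}
Step 5: find(4) -> no change; set of 4 is {4, 5, 11, 12}
Step 6: union(1, 6) -> merged; set of 1 now {1, 6}
Step 7: union(7, 1) -> merged; set of 7 now {1, 6, 7}
Step 8: union(3, 11) -> merged; set of 3 now {3, 4, 5, 11, 12}
Step 9: union(5, 2) -> merged; set of 5 now {2, 3, 4, 5, 11, 12}
Step 10: union(3, 5) -> already same set; set of 3 now {2, 3, 4, 5, 11, 12}
Step 11: find(10) -> no change; set of 10 is {10}
Step 12: union(4, 12) -> already same set; set of 4 now {2, 3, 4, 5, 11, 12}
Step 13: union(11, 7) -> merged; set of 11 now {1, 2, 3, 4, 5, 6, 7, 11, 12}
Step 14: union(12, 3) -> already same set; set of 12 now {1, 2, 3, 4, 5, 6, 7, 11, 12}
Step 15: find(0) -> no change; set of 0 is {0}
Step 16: union(7, 0) -> merged; set of 7 now {0, 1, 2, 3, 4, 5, 6, 7, 11, 12}
Step 17: union(7, 11) -> already same set; set of 7 now {0, 1, 2, 3, 4, 5, 6, 7, 11, 12}
Set of 1: {0, 1, 2, 3, 4, 5, 6, 7, 11, 12}; 4 is a member.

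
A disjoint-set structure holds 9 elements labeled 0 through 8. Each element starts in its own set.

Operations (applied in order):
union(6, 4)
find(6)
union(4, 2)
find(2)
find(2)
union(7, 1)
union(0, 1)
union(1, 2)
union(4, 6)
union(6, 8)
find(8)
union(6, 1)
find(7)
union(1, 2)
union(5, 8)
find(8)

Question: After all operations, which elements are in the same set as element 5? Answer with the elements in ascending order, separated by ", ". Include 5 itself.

Step 1: union(6, 4) -> merged; set of 6 now {4, 6}
Step 2: find(6) -> no change; set of 6 is {4, 6}
Step 3: union(4, 2) -> merged; set of 4 now {2, 4, 6}
Step 4: find(2) -> no change; set of 2 is {2, 4, 6}
Step 5: find(2) -> no change; set of 2 is {2, 4, 6}
Step 6: union(7, 1) -> merged; set of 7 now {1, 7}
Step 7: union(0, 1) -> merged; set of 0 now {0, 1, 7}
Step 8: union(1, 2) -> merged; set of 1 now {0, 1, 2, 4, 6, 7}
Step 9: union(4, 6) -> already same set; set of 4 now {0, 1, 2, 4, 6, 7}
Step 10: union(6, 8) -> merged; set of 6 now {0, 1, 2, 4, 6, 7, 8}
Step 11: find(8) -> no change; set of 8 is {0, 1, 2, 4, 6, 7, 8}
Step 12: union(6, 1) -> already same set; set of 6 now {0, 1, 2, 4, 6, 7, 8}
Step 13: find(7) -> no change; set of 7 is {0, 1, 2, 4, 6, 7, 8}
Step 14: union(1, 2) -> already same set; set of 1 now {0, 1, 2, 4, 6, 7, 8}
Step 15: union(5, 8) -> merged; set of 5 now {0, 1, 2, 4, 5, 6, 7, 8}
Step 16: find(8) -> no change; set of 8 is {0, 1, 2, 4, 5, 6, 7, 8}
Component of 5: {0, 1, 2, 4, 5, 6, 7, 8}

Answer: 0, 1, 2, 4, 5, 6, 7, 8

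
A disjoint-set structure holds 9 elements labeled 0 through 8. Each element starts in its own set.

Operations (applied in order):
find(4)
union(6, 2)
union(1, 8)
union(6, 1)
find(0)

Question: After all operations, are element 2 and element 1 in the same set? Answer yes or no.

Answer: yes

Derivation:
Step 1: find(4) -> no change; set of 4 is {4}
Step 2: union(6, 2) -> merged; set of 6 now {2, 6}
Step 3: union(1, 8) -> merged; set of 1 now {1, 8}
Step 4: union(6, 1) -> merged; set of 6 now {1, 2, 6, 8}
Step 5: find(0) -> no change; set of 0 is {0}
Set of 2: {1, 2, 6, 8}; 1 is a member.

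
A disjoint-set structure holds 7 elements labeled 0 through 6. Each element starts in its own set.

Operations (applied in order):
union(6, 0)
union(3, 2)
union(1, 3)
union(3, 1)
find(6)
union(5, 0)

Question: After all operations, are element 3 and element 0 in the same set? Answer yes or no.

Answer: no

Derivation:
Step 1: union(6, 0) -> merged; set of 6 now {0, 6}
Step 2: union(3, 2) -> merged; set of 3 now {2, 3}
Step 3: union(1, 3) -> merged; set of 1 now {1, 2, 3}
Step 4: union(3, 1) -> already same set; set of 3 now {1, 2, 3}
Step 5: find(6) -> no change; set of 6 is {0, 6}
Step 6: union(5, 0) -> merged; set of 5 now {0, 5, 6}
Set of 3: {1, 2, 3}; 0 is not a member.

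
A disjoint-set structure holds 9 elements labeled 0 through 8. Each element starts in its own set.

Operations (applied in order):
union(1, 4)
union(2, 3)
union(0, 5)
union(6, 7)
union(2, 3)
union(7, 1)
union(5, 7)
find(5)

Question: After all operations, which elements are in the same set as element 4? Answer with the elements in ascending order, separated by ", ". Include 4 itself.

Answer: 0, 1, 4, 5, 6, 7

Derivation:
Step 1: union(1, 4) -> merged; set of 1 now {1, 4}
Step 2: union(2, 3) -> merged; set of 2 now {2, 3}
Step 3: union(0, 5) -> merged; set of 0 now {0, 5}
Step 4: union(6, 7) -> merged; set of 6 now {6, 7}
Step 5: union(2, 3) -> already same set; set of 2 now {2, 3}
Step 6: union(7, 1) -> merged; set of 7 now {1, 4, 6, 7}
Step 7: union(5, 7) -> merged; set of 5 now {0, 1, 4, 5, 6, 7}
Step 8: find(5) -> no change; set of 5 is {0, 1, 4, 5, 6, 7}
Component of 4: {0, 1, 4, 5, 6, 7}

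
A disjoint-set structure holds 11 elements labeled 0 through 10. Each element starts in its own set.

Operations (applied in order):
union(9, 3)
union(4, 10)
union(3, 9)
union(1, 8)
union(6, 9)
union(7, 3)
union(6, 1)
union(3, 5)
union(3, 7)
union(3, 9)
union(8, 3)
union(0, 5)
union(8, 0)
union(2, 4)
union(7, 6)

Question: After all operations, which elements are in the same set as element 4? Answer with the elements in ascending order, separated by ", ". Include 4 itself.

Answer: 2, 4, 10

Derivation:
Step 1: union(9, 3) -> merged; set of 9 now {3, 9}
Step 2: union(4, 10) -> merged; set of 4 now {4, 10}
Step 3: union(3, 9) -> already same set; set of 3 now {3, 9}
Step 4: union(1, 8) -> merged; set of 1 now {1, 8}
Step 5: union(6, 9) -> merged; set of 6 now {3, 6, 9}
Step 6: union(7, 3) -> merged; set of 7 now {3, 6, 7, 9}
Step 7: union(6, 1) -> merged; set of 6 now {1, 3, 6, 7, 8, 9}
Step 8: union(3, 5) -> merged; set of 3 now {1, 3, 5, 6, 7, 8, 9}
Step 9: union(3, 7) -> already same set; set of 3 now {1, 3, 5, 6, 7, 8, 9}
Step 10: union(3, 9) -> already same set; set of 3 now {1, 3, 5, 6, 7, 8, 9}
Step 11: union(8, 3) -> already same set; set of 8 now {1, 3, 5, 6, 7, 8, 9}
Step 12: union(0, 5) -> merged; set of 0 now {0, 1, 3, 5, 6, 7, 8, 9}
Step 13: union(8, 0) -> already same set; set of 8 now {0, 1, 3, 5, 6, 7, 8, 9}
Step 14: union(2, 4) -> merged; set of 2 now {2, 4, 10}
Step 15: union(7, 6) -> already same set; set of 7 now {0, 1, 3, 5, 6, 7, 8, 9}
Component of 4: {2, 4, 10}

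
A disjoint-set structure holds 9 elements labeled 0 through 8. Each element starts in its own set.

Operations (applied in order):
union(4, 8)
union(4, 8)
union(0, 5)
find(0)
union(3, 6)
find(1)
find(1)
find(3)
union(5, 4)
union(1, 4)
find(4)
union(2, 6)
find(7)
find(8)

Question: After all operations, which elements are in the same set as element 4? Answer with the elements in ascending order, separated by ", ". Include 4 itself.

Answer: 0, 1, 4, 5, 8

Derivation:
Step 1: union(4, 8) -> merged; set of 4 now {4, 8}
Step 2: union(4, 8) -> already same set; set of 4 now {4, 8}
Step 3: union(0, 5) -> merged; set of 0 now {0, 5}
Step 4: find(0) -> no change; set of 0 is {0, 5}
Step 5: union(3, 6) -> merged; set of 3 now {3, 6}
Step 6: find(1) -> no change; set of 1 is {1}
Step 7: find(1) -> no change; set of 1 is {1}
Step 8: find(3) -> no change; set of 3 is {3, 6}
Step 9: union(5, 4) -> merged; set of 5 now {0, 4, 5, 8}
Step 10: union(1, 4) -> merged; set of 1 now {0, 1, 4, 5, 8}
Step 11: find(4) -> no change; set of 4 is {0, 1, 4, 5, 8}
Step 12: union(2, 6) -> merged; set of 2 now {2, 3, 6}
Step 13: find(7) -> no change; set of 7 is {7}
Step 14: find(8) -> no change; set of 8 is {0, 1, 4, 5, 8}
Component of 4: {0, 1, 4, 5, 8}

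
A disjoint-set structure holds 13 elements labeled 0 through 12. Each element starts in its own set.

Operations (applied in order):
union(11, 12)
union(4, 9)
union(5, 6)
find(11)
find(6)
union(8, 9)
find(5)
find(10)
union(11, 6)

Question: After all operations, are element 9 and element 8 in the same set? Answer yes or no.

Answer: yes

Derivation:
Step 1: union(11, 12) -> merged; set of 11 now {11, 12}
Step 2: union(4, 9) -> merged; set of 4 now {4, 9}
Step 3: union(5, 6) -> merged; set of 5 now {5, 6}
Step 4: find(11) -> no change; set of 11 is {11, 12}
Step 5: find(6) -> no change; set of 6 is {5, 6}
Step 6: union(8, 9) -> merged; set of 8 now {4, 8, 9}
Step 7: find(5) -> no change; set of 5 is {5, 6}
Step 8: find(10) -> no change; set of 10 is {10}
Step 9: union(11, 6) -> merged; set of 11 now {5, 6, 11, 12}
Set of 9: {4, 8, 9}; 8 is a member.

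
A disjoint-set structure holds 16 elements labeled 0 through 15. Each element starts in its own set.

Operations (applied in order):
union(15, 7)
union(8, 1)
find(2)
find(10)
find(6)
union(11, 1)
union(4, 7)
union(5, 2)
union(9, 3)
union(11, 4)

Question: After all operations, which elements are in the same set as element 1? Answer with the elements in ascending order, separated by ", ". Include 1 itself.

Step 1: union(15, 7) -> merged; set of 15 now {7, 15}
Step 2: union(8, 1) -> merged; set of 8 now {1, 8}
Step 3: find(2) -> no change; set of 2 is {2}
Step 4: find(10) -> no change; set of 10 is {10}
Step 5: find(6) -> no change; set of 6 is {6}
Step 6: union(11, 1) -> merged; set of 11 now {1, 8, 11}
Step 7: union(4, 7) -> merged; set of 4 now {4, 7, 15}
Step 8: union(5, 2) -> merged; set of 5 now {2, 5}
Step 9: union(9, 3) -> merged; set of 9 now {3, 9}
Step 10: union(11, 4) -> merged; set of 11 now {1, 4, 7, 8, 11, 15}
Component of 1: {1, 4, 7, 8, 11, 15}

Answer: 1, 4, 7, 8, 11, 15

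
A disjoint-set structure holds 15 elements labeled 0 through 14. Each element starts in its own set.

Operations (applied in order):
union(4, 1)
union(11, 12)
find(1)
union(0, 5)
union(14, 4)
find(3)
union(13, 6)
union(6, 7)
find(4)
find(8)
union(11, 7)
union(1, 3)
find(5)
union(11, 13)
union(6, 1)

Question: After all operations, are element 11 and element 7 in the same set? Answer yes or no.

Step 1: union(4, 1) -> merged; set of 4 now {1, 4}
Step 2: union(11, 12) -> merged; set of 11 now {11, 12}
Step 3: find(1) -> no change; set of 1 is {1, 4}
Step 4: union(0, 5) -> merged; set of 0 now {0, 5}
Step 5: union(14, 4) -> merged; set of 14 now {1, 4, 14}
Step 6: find(3) -> no change; set of 3 is {3}
Step 7: union(13, 6) -> merged; set of 13 now {6, 13}
Step 8: union(6, 7) -> merged; set of 6 now {6, 7, 13}
Step 9: find(4) -> no change; set of 4 is {1, 4, 14}
Step 10: find(8) -> no change; set of 8 is {8}
Step 11: union(11, 7) -> merged; set of 11 now {6, 7, 11, 12, 13}
Step 12: union(1, 3) -> merged; set of 1 now {1, 3, 4, 14}
Step 13: find(5) -> no change; set of 5 is {0, 5}
Step 14: union(11, 13) -> already same set; set of 11 now {6, 7, 11, 12, 13}
Step 15: union(6, 1) -> merged; set of 6 now {1, 3, 4, 6, 7, 11, 12, 13, 14}
Set of 11: {1, 3, 4, 6, 7, 11, 12, 13, 14}; 7 is a member.

Answer: yes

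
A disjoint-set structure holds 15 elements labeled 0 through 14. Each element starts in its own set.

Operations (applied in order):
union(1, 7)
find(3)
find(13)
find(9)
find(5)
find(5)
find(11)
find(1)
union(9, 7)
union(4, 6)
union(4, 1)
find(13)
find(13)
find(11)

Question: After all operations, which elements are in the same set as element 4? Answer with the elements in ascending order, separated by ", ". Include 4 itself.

Answer: 1, 4, 6, 7, 9

Derivation:
Step 1: union(1, 7) -> merged; set of 1 now {1, 7}
Step 2: find(3) -> no change; set of 3 is {3}
Step 3: find(13) -> no change; set of 13 is {13}
Step 4: find(9) -> no change; set of 9 is {9}
Step 5: find(5) -> no change; set of 5 is {5}
Step 6: find(5) -> no change; set of 5 is {5}
Step 7: find(11) -> no change; set of 11 is {11}
Step 8: find(1) -> no change; set of 1 is {1, 7}
Step 9: union(9, 7) -> merged; set of 9 now {1, 7, 9}
Step 10: union(4, 6) -> merged; set of 4 now {4, 6}
Step 11: union(4, 1) -> merged; set of 4 now {1, 4, 6, 7, 9}
Step 12: find(13) -> no change; set of 13 is {13}
Step 13: find(13) -> no change; set of 13 is {13}
Step 14: find(11) -> no change; set of 11 is {11}
Component of 4: {1, 4, 6, 7, 9}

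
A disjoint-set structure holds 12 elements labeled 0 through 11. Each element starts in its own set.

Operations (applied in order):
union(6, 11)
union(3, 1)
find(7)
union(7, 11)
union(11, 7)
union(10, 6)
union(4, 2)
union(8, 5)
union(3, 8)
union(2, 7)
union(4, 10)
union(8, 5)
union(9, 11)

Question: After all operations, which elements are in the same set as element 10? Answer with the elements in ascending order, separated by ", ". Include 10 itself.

Step 1: union(6, 11) -> merged; set of 6 now {6, 11}
Step 2: union(3, 1) -> merged; set of 3 now {1, 3}
Step 3: find(7) -> no change; set of 7 is {7}
Step 4: union(7, 11) -> merged; set of 7 now {6, 7, 11}
Step 5: union(11, 7) -> already same set; set of 11 now {6, 7, 11}
Step 6: union(10, 6) -> merged; set of 10 now {6, 7, 10, 11}
Step 7: union(4, 2) -> merged; set of 4 now {2, 4}
Step 8: union(8, 5) -> merged; set of 8 now {5, 8}
Step 9: union(3, 8) -> merged; set of 3 now {1, 3, 5, 8}
Step 10: union(2, 7) -> merged; set of 2 now {2, 4, 6, 7, 10, 11}
Step 11: union(4, 10) -> already same set; set of 4 now {2, 4, 6, 7, 10, 11}
Step 12: union(8, 5) -> already same set; set of 8 now {1, 3, 5, 8}
Step 13: union(9, 11) -> merged; set of 9 now {2, 4, 6, 7, 9, 10, 11}
Component of 10: {2, 4, 6, 7, 9, 10, 11}

Answer: 2, 4, 6, 7, 9, 10, 11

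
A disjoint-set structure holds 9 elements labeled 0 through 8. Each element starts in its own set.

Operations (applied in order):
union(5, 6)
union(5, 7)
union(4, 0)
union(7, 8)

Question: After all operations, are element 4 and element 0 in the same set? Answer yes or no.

Step 1: union(5, 6) -> merged; set of 5 now {5, 6}
Step 2: union(5, 7) -> merged; set of 5 now {5, 6, 7}
Step 3: union(4, 0) -> merged; set of 4 now {0, 4}
Step 4: union(7, 8) -> merged; set of 7 now {5, 6, 7, 8}
Set of 4: {0, 4}; 0 is a member.

Answer: yes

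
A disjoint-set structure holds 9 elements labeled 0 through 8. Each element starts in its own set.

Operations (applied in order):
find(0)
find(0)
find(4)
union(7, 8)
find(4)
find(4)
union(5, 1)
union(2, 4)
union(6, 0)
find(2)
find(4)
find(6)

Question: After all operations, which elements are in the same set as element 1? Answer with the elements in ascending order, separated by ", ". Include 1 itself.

Answer: 1, 5

Derivation:
Step 1: find(0) -> no change; set of 0 is {0}
Step 2: find(0) -> no change; set of 0 is {0}
Step 3: find(4) -> no change; set of 4 is {4}
Step 4: union(7, 8) -> merged; set of 7 now {7, 8}
Step 5: find(4) -> no change; set of 4 is {4}
Step 6: find(4) -> no change; set of 4 is {4}
Step 7: union(5, 1) -> merged; set of 5 now {1, 5}
Step 8: union(2, 4) -> merged; set of 2 now {2, 4}
Step 9: union(6, 0) -> merged; set of 6 now {0, 6}
Step 10: find(2) -> no change; set of 2 is {2, 4}
Step 11: find(4) -> no change; set of 4 is {2, 4}
Step 12: find(6) -> no change; set of 6 is {0, 6}
Component of 1: {1, 5}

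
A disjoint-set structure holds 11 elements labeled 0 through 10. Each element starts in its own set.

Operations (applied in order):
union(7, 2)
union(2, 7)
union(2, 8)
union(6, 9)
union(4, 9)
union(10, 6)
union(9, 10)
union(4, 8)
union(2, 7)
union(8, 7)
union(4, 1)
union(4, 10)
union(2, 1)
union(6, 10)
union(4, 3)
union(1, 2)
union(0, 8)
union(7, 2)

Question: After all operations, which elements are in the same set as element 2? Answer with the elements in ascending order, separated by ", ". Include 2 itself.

Answer: 0, 1, 2, 3, 4, 6, 7, 8, 9, 10

Derivation:
Step 1: union(7, 2) -> merged; set of 7 now {2, 7}
Step 2: union(2, 7) -> already same set; set of 2 now {2, 7}
Step 3: union(2, 8) -> merged; set of 2 now {2, 7, 8}
Step 4: union(6, 9) -> merged; set of 6 now {6, 9}
Step 5: union(4, 9) -> merged; set of 4 now {4, 6, 9}
Step 6: union(10, 6) -> merged; set of 10 now {4, 6, 9, 10}
Step 7: union(9, 10) -> already same set; set of 9 now {4, 6, 9, 10}
Step 8: union(4, 8) -> merged; set of 4 now {2, 4, 6, 7, 8, 9, 10}
Step 9: union(2, 7) -> already same set; set of 2 now {2, 4, 6, 7, 8, 9, 10}
Step 10: union(8, 7) -> already same set; set of 8 now {2, 4, 6, 7, 8, 9, 10}
Step 11: union(4, 1) -> merged; set of 4 now {1, 2, 4, 6, 7, 8, 9, 10}
Step 12: union(4, 10) -> already same set; set of 4 now {1, 2, 4, 6, 7, 8, 9, 10}
Step 13: union(2, 1) -> already same set; set of 2 now {1, 2, 4, 6, 7, 8, 9, 10}
Step 14: union(6, 10) -> already same set; set of 6 now {1, 2, 4, 6, 7, 8, 9, 10}
Step 15: union(4, 3) -> merged; set of 4 now {1, 2, 3, 4, 6, 7, 8, 9, 10}
Step 16: union(1, 2) -> already same set; set of 1 now {1, 2, 3, 4, 6, 7, 8, 9, 10}
Step 17: union(0, 8) -> merged; set of 0 now {0, 1, 2, 3, 4, 6, 7, 8, 9, 10}
Step 18: union(7, 2) -> already same set; set of 7 now {0, 1, 2, 3, 4, 6, 7, 8, 9, 10}
Component of 2: {0, 1, 2, 3, 4, 6, 7, 8, 9, 10}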